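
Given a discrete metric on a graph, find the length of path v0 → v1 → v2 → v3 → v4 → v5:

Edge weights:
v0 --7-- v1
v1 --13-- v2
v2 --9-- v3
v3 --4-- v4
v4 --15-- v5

Arc length = 7 + 13 + 9 + 4 + 15 = 48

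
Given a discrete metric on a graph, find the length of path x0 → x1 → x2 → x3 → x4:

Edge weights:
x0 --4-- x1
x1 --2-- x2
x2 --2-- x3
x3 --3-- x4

Arc length = 4 + 2 + 2 + 3 = 11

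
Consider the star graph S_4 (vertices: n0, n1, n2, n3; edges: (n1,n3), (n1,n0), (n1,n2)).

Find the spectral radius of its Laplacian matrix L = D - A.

The star S_4 is the complete bipartite graph K_{1,3} (one hub of degree 3, 3 leaves of degree 1). The Laplacian spectrum of K_{p,q} is 0, p (multiplicity q−1), q (multiplicity p−1), p+q. With p = 1, q = 3: 0 once, 1 with multiplicity 2, and 4 once. (Check: trace L = sum of degrees = 6 = 2·1 + 4.)
Laplacian eigenvalues: [0.0, 1.0, 1.0, 4.0]. Largest eigenvalue (spectral radius) = 4.0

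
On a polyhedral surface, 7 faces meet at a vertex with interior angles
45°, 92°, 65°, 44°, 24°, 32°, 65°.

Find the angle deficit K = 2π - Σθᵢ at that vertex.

Sum of angles = 367°. K = 360° - 367° = -7° = -7π/180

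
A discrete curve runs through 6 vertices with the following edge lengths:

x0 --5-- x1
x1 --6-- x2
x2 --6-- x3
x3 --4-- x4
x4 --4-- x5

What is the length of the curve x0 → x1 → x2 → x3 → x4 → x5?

Arc length = 5 + 6 + 6 + 4 + 4 = 25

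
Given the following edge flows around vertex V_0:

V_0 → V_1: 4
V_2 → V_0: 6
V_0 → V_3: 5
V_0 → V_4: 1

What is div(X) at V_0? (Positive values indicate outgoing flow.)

Divergence = sum of outgoing flows = 4 + (-6) + 5 + 1 = 4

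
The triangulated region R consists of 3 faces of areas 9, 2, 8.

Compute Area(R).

9 + 2 + 8 = 19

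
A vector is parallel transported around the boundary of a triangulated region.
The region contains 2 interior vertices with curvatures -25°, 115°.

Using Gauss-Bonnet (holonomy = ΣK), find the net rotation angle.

Holonomy = total enclosed curvature = (-25°) + 115° = 90°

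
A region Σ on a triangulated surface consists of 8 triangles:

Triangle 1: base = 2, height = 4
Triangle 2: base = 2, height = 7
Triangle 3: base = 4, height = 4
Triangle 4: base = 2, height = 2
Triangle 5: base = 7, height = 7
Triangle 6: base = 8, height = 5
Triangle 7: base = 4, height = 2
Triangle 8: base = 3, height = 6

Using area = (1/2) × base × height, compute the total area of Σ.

(1/2)×2×4 + (1/2)×2×7 + (1/2)×4×4 + (1/2)×2×2 + (1/2)×7×7 + (1/2)×8×5 + (1/2)×4×2 + (1/2)×3×6 = 78.5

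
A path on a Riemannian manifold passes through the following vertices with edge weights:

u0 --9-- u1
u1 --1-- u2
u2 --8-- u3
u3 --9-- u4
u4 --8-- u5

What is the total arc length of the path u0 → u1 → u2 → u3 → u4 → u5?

Arc length = 9 + 1 + 8 + 9 + 8 = 35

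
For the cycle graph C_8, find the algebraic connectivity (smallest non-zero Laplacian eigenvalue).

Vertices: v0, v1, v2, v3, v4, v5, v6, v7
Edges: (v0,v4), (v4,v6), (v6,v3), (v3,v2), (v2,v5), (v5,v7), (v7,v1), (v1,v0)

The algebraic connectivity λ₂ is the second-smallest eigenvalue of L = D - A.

The cycle graph C_n has Laplacian eigenvalues λ_k = 2 − 2cos(2πk/n), k = 0, 1, …, n−1. Here n = 8:
k=0: 2 − 2cos(0) = 0.0; k=1: 2 − 2cos(π/4) = 0.5858; k=2: 2 − 2cos(π/2) = 2.0; k=3: 2 − 2cos(3π/4) = 3.4142; k=4: 2 − 2cos(π) = 4.0; k=5: 2 − 2cos(5π/4) = 3.4142; k=6: 2 − 2cos(3π/2) = 2.0; k=7: 2 − 2cos(7π/4) = 0.5858.
Laplacian eigenvalues: [0.0, 0.5858, 0.5858, 2.0, 2.0, 3.4142, 3.4142, 4.0]. Algebraic connectivity (smallest non-zero eigenvalue) = 0.5858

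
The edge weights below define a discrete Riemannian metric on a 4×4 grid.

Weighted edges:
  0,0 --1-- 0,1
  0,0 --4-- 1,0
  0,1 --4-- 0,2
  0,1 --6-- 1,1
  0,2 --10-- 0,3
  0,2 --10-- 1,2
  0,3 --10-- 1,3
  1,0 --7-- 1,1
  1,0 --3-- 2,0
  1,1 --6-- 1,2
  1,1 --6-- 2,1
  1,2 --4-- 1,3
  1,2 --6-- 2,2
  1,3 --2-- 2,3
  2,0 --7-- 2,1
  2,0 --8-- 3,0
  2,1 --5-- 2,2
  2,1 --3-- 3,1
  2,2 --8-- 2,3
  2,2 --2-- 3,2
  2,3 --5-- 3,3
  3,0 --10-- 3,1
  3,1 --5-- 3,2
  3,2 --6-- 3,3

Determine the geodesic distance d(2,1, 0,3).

Shortest path: 2,1 → 2,2 → 1,2 → 1,3 → 0,3, total weight = 25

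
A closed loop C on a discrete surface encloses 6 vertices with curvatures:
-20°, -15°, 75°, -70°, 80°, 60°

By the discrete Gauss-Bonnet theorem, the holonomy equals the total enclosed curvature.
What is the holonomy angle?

Holonomy = total enclosed curvature = (-20°) + (-15°) + 75° + (-70°) + 80° + 60° = 110°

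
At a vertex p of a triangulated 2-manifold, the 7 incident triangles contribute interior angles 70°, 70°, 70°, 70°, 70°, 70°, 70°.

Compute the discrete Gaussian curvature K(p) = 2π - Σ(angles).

Sum of angles = 490°. K = 360° - 490° = -130° = -13π/18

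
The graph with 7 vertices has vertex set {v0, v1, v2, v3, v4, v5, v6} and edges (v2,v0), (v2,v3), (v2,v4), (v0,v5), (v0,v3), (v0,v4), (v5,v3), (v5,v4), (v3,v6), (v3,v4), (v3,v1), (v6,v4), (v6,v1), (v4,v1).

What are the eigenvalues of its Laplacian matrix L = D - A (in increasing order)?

Degrees: deg(v0) = 4, deg(v1) = 3, deg(v2) = 3, deg(v3) = 6, deg(v4) = 6, deg(v5) = 3, deg(v6) = 3.
L = D − A with rows/columns ordered (v0, v1, v2, v3, v4, v5, v6):
  [ 4,  0, -1, -1, -1, -1,  0]
  [ 0,  3,  0, -1, -1,  0, -1]
  [-1,  0,  3, -1, -1,  0,  0]
  [-1, -1, -1,  6, -1, -1, -1]
  [-1, -1, -1, -1,  6, -1, -1]
  [-1,  0,  0, -1, -1,  3,  0]
  [ 0, -1,  0, -1, -1,  0,  3]
Characteristic polynomial: det(λI − L) = λ(λ − 2)(λ − 3)(λ − 4)(λ − 5)(λ − 7)².
Roots: λ = 0; (λ − 2) = 0 ⇒ λ = 2; (λ − 3) = 0 ⇒ λ = 3; (λ − 4) = 0 ⇒ λ = 4; (λ − 5) = 0 ⇒ λ = 5; (λ − 7) = 0 ⇒ λ = 7 (multiplicity 2).
(Check: the roots sum (with multiplicity) to 28, matching trace L = Σdeg = 2·14 = 28.)
Laplacian eigenvalues (increasing order): [0.0, 2.0, 3.0, 4.0, 5.0, 7.0, 7.0]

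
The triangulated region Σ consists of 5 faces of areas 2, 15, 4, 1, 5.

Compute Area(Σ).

2 + 15 + 4 + 1 + 5 = 27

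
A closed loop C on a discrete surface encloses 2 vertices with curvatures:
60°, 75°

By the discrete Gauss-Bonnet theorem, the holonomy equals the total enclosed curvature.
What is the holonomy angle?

Holonomy = total enclosed curvature = 60° + 75° = 135°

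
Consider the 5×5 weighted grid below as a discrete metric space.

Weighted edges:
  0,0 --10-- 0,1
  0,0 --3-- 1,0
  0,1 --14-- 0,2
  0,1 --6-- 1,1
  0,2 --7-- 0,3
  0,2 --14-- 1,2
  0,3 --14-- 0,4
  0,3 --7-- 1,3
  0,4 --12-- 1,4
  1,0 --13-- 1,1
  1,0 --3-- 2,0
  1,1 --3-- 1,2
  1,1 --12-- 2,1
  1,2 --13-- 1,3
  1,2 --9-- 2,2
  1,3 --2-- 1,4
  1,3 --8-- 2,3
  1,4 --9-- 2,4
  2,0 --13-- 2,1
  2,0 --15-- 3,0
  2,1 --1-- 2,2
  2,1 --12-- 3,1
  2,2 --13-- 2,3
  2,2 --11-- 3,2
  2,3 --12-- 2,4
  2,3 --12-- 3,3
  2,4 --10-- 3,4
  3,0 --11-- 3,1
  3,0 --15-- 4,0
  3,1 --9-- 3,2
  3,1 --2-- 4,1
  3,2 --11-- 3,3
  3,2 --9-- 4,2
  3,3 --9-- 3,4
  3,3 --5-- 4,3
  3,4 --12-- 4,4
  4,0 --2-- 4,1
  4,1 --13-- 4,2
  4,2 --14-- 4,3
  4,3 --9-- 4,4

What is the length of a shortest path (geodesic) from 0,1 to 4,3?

Shortest path: 0,1 → 1,1 → 1,2 → 2,2 → 3,2 → 3,3 → 4,3, total weight = 45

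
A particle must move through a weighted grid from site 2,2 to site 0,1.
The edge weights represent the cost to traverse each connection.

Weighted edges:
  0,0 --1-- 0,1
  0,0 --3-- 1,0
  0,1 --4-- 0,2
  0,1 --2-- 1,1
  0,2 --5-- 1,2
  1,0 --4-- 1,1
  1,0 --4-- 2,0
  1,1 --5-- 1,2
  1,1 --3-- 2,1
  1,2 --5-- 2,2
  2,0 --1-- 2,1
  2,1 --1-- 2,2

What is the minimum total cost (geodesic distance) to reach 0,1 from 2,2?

Shortest path: 2,2 → 2,1 → 1,1 → 0,1, total weight = 6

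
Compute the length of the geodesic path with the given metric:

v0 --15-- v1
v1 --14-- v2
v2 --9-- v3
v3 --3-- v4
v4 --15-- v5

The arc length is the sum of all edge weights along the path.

Arc length = 15 + 14 + 9 + 3 + 15 = 56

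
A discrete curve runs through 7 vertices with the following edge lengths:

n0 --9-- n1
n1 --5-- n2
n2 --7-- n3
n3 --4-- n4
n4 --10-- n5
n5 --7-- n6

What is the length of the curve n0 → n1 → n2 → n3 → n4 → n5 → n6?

Arc length = 9 + 5 + 7 + 4 + 10 + 7 = 42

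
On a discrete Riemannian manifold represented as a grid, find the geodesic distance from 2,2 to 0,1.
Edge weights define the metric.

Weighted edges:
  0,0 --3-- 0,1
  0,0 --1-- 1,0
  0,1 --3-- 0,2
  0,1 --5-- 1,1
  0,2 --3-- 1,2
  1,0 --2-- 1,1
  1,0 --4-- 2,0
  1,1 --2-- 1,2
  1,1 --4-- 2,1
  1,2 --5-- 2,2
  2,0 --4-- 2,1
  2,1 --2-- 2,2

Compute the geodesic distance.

Shortest path: 2,2 → 2,1 → 1,1 → 0,1, total weight = 11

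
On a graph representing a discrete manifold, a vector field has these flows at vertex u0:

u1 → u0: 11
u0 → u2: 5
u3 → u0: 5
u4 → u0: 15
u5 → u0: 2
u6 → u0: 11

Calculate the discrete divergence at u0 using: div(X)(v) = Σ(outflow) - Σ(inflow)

Divergence = sum of outgoing flows = (-11) + 5 + (-5) + (-15) + (-2) + (-11) = -39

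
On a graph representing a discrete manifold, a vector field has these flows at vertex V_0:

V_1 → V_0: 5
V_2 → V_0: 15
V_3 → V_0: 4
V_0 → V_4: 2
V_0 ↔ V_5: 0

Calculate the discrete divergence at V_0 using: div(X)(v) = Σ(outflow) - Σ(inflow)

Divergence = sum of outgoing flows = (-5) + (-15) + (-4) + 2 + 0 = -22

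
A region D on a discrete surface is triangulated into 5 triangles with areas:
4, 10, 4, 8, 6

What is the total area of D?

4 + 10 + 4 + 8 + 6 = 32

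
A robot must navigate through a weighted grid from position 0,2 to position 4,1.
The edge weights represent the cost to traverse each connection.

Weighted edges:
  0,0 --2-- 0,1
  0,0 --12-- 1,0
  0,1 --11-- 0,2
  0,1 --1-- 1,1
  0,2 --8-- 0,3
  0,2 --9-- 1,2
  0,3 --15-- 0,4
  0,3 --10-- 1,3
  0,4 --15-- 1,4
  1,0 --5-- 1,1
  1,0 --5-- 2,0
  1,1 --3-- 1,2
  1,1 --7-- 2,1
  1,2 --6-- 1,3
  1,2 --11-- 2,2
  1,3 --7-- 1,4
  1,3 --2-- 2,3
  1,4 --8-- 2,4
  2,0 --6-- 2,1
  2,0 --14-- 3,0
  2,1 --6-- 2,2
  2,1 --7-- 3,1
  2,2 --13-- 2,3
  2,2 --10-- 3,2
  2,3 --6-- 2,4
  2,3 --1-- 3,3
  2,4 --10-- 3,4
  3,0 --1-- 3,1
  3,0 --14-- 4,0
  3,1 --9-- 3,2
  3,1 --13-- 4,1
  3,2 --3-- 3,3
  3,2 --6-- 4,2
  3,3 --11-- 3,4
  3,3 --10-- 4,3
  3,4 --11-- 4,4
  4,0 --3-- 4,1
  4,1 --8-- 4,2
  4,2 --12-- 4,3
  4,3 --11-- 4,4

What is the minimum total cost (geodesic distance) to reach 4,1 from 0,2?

Shortest path: 0,2 → 1,2 → 1,3 → 2,3 → 3,3 → 3,2 → 4,2 → 4,1, total weight = 35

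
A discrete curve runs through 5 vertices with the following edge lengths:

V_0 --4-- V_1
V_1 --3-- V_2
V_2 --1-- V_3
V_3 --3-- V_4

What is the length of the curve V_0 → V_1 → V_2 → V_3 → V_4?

Arc length = 4 + 3 + 1 + 3 = 11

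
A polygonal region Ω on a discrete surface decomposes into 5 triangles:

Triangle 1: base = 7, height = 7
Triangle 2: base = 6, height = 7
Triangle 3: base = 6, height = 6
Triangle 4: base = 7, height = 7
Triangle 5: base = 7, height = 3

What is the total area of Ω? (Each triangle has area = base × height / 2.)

(1/2)×7×7 + (1/2)×6×7 + (1/2)×6×6 + (1/2)×7×7 + (1/2)×7×3 = 98.5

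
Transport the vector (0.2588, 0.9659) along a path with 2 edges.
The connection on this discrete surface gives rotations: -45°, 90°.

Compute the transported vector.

Total rotation: (-45°) + 90° = 45°. Final vector: (-0.5000, 0.8660)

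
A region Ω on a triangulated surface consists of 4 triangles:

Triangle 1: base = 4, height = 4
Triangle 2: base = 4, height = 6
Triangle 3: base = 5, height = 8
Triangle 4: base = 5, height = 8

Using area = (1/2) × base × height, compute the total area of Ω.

(1/2)×4×4 + (1/2)×4×6 + (1/2)×5×8 + (1/2)×5×8 = 60.0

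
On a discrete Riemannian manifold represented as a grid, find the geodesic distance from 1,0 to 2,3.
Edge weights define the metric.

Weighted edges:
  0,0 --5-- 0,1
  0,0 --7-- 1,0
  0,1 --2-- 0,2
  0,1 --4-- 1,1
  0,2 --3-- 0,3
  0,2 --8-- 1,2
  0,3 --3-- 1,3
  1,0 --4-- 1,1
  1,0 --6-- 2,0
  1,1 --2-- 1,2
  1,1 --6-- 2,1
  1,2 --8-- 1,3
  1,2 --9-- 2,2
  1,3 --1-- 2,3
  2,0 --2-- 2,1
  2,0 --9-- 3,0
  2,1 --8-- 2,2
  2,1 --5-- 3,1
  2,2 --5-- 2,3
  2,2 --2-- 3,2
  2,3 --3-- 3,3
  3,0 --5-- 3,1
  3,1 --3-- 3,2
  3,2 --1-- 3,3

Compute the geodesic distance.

Shortest path: 1,0 → 1,1 → 1,2 → 1,3 → 2,3, total weight = 15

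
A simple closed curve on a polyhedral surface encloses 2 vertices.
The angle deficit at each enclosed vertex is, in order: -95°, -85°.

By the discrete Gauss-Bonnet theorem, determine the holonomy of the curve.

Holonomy = total enclosed curvature = (-95°) + (-85°) = -180°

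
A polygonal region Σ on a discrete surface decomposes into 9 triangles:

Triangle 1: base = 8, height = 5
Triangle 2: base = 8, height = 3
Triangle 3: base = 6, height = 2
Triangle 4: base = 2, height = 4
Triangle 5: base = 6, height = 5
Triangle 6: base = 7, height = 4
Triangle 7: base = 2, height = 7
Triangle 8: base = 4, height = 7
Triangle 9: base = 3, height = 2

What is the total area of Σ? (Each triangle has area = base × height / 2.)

(1/2)×8×5 + (1/2)×8×3 + (1/2)×6×2 + (1/2)×2×4 + (1/2)×6×5 + (1/2)×7×4 + (1/2)×2×7 + (1/2)×4×7 + (1/2)×3×2 = 95.0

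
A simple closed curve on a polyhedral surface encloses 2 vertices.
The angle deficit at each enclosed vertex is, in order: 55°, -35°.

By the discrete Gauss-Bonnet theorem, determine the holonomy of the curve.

Holonomy = total enclosed curvature = 55° + (-35°) = 20°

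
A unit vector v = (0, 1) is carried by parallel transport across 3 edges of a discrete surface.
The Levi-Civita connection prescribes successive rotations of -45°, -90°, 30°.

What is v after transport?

Total rotation: (-45°) + (-90°) + 30° = -105°. Final vector: (0.9659, -0.2588)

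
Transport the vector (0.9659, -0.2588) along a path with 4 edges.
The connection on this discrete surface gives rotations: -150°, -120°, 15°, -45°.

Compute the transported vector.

Total rotation: (-150°) + (-120°) + 15° + (-45°) = -300° ≡ 60° (mod 360°). Final vector: (0.7071, 0.7071)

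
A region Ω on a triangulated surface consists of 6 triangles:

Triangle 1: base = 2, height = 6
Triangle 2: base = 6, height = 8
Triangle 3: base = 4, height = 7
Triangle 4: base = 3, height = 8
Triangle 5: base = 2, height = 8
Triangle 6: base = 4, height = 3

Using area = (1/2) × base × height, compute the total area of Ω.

(1/2)×2×6 + (1/2)×6×8 + (1/2)×4×7 + (1/2)×3×8 + (1/2)×2×8 + (1/2)×4×3 = 70.0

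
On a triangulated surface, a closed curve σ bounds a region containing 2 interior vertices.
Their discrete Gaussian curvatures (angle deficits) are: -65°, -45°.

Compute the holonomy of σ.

Holonomy = total enclosed curvature = (-65°) + (-45°) = -110°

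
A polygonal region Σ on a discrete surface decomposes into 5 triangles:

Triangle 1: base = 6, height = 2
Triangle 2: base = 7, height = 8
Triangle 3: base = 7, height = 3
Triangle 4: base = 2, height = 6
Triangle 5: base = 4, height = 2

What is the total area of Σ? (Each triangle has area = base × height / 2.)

(1/2)×6×2 + (1/2)×7×8 + (1/2)×7×3 + (1/2)×2×6 + (1/2)×4×2 = 54.5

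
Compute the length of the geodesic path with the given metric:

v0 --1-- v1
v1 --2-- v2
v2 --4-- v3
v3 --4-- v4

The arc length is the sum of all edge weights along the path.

Arc length = 1 + 2 + 4 + 4 = 11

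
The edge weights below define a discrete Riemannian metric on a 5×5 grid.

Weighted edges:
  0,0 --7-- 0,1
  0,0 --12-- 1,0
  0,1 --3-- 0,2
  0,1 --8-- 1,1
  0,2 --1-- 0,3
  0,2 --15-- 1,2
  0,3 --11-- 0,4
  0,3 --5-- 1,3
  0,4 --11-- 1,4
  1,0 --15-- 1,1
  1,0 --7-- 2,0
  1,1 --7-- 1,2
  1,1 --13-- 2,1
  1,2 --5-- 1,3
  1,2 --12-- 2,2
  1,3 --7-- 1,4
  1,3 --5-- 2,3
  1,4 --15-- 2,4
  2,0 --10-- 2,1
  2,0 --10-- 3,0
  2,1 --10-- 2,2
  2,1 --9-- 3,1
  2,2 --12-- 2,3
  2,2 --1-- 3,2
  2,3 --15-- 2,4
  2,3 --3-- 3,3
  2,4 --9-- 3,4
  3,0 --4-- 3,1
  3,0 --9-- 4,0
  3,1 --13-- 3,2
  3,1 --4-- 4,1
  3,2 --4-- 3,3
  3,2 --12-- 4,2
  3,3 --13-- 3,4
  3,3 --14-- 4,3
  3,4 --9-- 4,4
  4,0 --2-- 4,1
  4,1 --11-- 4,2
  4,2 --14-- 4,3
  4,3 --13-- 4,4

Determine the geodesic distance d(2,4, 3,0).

Shortest path: 2,4 → 2,3 → 3,3 → 3,2 → 3,1 → 3,0, total weight = 39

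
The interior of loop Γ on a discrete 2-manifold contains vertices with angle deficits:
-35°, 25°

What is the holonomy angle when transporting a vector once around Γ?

Holonomy = total enclosed curvature = (-35°) + 25° = -10°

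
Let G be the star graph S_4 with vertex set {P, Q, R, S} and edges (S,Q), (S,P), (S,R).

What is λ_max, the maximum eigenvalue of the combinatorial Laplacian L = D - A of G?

The star S_4 is the complete bipartite graph K_{1,3} (one hub of degree 3, 3 leaves of degree 1). The Laplacian spectrum of K_{p,q} is 0, p (multiplicity q−1), q (multiplicity p−1), p+q. With p = 1, q = 3: 0 once, 1 with multiplicity 2, and 4 once. (Check: trace L = sum of degrees = 6 = 2·1 + 4.)
Laplacian eigenvalues: [0.0, 1.0, 1.0, 4.0]. Largest eigenvalue (spectral radius) = 4.0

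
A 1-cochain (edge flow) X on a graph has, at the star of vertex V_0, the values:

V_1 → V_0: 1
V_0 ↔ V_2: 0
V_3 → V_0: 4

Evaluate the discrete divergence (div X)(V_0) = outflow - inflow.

Divergence = sum of outgoing flows = (-1) + 0 + (-4) = -5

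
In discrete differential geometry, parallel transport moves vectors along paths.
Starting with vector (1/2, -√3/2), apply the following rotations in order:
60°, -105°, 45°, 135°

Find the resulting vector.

Total rotation: 60° + (-105°) + 45° + 135° = 135°. Final vector: (0.2588, 0.9659)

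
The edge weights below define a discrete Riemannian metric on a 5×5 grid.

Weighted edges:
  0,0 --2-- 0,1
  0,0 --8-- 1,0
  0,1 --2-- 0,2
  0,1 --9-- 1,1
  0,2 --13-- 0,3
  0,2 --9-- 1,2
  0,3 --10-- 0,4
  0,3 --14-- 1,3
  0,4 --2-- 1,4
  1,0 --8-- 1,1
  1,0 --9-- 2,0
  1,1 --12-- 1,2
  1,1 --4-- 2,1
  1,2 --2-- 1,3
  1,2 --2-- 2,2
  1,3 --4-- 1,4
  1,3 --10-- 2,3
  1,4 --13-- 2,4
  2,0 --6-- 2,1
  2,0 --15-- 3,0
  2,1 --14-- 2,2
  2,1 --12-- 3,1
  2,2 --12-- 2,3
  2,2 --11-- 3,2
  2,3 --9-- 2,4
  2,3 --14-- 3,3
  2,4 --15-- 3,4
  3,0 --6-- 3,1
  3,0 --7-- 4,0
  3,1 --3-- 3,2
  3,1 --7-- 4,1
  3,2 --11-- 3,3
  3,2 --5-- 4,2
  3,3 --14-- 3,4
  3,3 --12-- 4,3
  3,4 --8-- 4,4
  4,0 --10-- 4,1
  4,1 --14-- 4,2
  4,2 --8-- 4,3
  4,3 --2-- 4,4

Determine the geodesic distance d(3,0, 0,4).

Shortest path: 3,0 → 3,1 → 3,2 → 2,2 → 1,2 → 1,3 → 1,4 → 0,4, total weight = 30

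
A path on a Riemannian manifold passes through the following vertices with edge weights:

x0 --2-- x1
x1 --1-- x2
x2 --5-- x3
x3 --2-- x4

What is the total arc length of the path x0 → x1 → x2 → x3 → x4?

Arc length = 2 + 1 + 5 + 2 = 10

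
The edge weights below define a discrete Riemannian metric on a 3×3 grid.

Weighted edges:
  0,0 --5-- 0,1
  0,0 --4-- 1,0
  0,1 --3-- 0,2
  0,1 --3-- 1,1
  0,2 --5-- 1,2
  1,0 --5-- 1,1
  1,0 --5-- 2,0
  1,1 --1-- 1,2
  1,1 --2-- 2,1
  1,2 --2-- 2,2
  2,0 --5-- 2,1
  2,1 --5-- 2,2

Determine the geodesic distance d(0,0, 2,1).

Shortest path: 0,0 → 0,1 → 1,1 → 2,1, total weight = 10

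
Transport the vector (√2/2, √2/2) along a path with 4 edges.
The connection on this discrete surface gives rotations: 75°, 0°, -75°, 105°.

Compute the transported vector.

Total rotation: 75° + 0° + (-75°) + 105° = 105°. Final vector: (-0.8660, 0.5000)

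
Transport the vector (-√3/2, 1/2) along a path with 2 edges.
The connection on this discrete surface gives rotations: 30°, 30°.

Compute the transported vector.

Total rotation: 30° + 30° = 60°. Final vector: (-0.8660, -0.5000)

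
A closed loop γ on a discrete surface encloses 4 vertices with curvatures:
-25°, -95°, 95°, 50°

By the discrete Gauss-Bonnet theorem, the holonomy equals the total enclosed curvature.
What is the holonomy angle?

Holonomy = total enclosed curvature = (-25°) + (-95°) + 95° + 50° = 25°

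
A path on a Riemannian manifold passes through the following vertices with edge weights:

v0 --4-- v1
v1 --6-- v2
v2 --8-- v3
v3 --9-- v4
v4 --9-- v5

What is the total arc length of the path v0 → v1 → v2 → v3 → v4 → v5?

Arc length = 4 + 6 + 8 + 9 + 9 = 36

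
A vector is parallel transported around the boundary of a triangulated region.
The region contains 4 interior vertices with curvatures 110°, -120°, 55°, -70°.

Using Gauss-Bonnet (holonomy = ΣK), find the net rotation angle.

Holonomy = total enclosed curvature = 110° + (-120°) + 55° + (-70°) = -25°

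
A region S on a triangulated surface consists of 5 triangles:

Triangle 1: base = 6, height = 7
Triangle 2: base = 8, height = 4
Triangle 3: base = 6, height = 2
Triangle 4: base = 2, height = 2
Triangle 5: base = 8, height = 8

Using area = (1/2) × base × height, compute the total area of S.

(1/2)×6×7 + (1/2)×8×4 + (1/2)×6×2 + (1/2)×2×2 + (1/2)×8×8 = 77.0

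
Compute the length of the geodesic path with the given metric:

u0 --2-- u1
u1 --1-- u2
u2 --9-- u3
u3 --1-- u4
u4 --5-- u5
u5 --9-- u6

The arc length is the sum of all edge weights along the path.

Arc length = 2 + 1 + 9 + 1 + 5 + 9 = 27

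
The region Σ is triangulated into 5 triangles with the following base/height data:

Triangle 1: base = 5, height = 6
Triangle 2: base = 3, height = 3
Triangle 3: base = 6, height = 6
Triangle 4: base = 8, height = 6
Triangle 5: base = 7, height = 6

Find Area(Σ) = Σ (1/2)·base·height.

(1/2)×5×6 + (1/2)×3×3 + (1/2)×6×6 + (1/2)×8×6 + (1/2)×7×6 = 82.5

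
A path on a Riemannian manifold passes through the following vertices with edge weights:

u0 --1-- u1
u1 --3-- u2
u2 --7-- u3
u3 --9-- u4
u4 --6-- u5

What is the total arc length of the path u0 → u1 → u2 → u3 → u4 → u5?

Arc length = 1 + 3 + 7 + 9 + 6 = 26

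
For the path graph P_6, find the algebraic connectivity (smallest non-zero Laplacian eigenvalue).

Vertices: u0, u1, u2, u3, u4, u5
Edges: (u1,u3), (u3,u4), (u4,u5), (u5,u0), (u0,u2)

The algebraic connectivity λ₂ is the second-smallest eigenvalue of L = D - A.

The path graph P_n has Laplacian eigenvalues λ_k = 2 − 2cos(kπ/n), k = 0, 1, …, n−1. Here n = 6:
k=0: 2 − 2cos(0) = 0.0; k=1: 2 − 2cos(π/6) = 0.2679; k=2: 2 − 2cos(π/3) = 1.0; k=3: 2 − 2cos(π/2) = 2.0; k=4: 2 − 2cos(2π/3) = 3.0; k=5: 2 − 2cos(5π/6) = 3.7321.
Laplacian eigenvalues: [0.0, 0.2679, 1.0, 2.0, 3.0, 3.7321]. Algebraic connectivity (smallest non-zero eigenvalue) = 0.2679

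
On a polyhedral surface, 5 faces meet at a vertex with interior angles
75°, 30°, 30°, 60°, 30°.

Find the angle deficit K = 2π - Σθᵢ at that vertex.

Sum of angles = 225°. K = 360° - 225° = 135°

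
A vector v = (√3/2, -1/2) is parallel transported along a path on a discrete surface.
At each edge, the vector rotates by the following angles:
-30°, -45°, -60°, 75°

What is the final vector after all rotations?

Total rotation: (-30°) + (-45°) + (-60°) + 75° = -60°. Final vector: (0, -1)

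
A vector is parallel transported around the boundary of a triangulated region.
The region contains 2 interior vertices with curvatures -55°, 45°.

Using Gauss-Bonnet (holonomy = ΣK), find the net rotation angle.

Holonomy = total enclosed curvature = (-55°) + 45° = -10°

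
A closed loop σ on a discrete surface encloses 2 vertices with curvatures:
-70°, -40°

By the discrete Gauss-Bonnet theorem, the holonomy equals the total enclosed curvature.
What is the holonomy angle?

Holonomy = total enclosed curvature = (-70°) + (-40°) = -110°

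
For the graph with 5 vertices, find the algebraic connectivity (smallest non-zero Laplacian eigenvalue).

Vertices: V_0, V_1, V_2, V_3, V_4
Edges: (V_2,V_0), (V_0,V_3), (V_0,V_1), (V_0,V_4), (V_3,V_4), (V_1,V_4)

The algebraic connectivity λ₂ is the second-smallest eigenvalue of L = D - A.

Degrees: deg(V_0) = 4, deg(V_1) = 2, deg(V_2) = 1, deg(V_3) = 2, deg(V_4) = 3.
L = D − A with rows/columns ordered (V_0, V_1, V_2, V_3, V_4):
  [ 4, -1, -1, -1, -1]
  [-1,  2,  0,  0, -1]
  [-1,  0,  1,  0,  0]
  [-1,  0,  0,  2, -1]
  [-1, -1,  0, -1,  3]
Characteristic polynomial: det(λI − L) = λ(λ − 1)(λ − 2)(λ − 4)(λ − 5).
Roots: λ = 0; (λ − 1) = 0 ⇒ λ = 1; (λ − 2) = 0 ⇒ λ = 2; (λ − 4) = 0 ⇒ λ = 4; (λ − 5) = 0 ⇒ λ = 5.
(Check: the roots sum (with multiplicity) to 12, matching trace L = Σdeg = 2·6 = 12.)
Laplacian eigenvalues: [0.0, 1.0, 2.0, 4.0, 5.0]. Algebraic connectivity (smallest non-zero eigenvalue) = 1.0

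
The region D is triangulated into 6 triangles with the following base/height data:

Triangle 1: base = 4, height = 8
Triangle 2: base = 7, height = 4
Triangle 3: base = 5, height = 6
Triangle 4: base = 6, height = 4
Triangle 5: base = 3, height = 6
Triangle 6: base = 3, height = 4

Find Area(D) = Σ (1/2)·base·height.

(1/2)×4×8 + (1/2)×7×4 + (1/2)×5×6 + (1/2)×6×4 + (1/2)×3×6 + (1/2)×3×4 = 72.0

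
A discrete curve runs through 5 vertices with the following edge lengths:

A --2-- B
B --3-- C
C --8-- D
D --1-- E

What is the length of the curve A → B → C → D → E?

Arc length = 2 + 3 + 8 + 1 = 14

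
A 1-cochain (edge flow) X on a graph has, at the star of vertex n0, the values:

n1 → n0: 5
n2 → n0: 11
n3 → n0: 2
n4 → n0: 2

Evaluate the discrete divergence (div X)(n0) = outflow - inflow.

Divergence = sum of outgoing flows = (-5) + (-11) + (-2) + (-2) = -20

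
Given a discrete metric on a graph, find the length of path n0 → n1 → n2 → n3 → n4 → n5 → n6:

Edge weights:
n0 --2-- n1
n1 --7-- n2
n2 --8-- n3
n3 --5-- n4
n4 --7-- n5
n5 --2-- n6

Arc length = 2 + 7 + 8 + 5 + 7 + 2 = 31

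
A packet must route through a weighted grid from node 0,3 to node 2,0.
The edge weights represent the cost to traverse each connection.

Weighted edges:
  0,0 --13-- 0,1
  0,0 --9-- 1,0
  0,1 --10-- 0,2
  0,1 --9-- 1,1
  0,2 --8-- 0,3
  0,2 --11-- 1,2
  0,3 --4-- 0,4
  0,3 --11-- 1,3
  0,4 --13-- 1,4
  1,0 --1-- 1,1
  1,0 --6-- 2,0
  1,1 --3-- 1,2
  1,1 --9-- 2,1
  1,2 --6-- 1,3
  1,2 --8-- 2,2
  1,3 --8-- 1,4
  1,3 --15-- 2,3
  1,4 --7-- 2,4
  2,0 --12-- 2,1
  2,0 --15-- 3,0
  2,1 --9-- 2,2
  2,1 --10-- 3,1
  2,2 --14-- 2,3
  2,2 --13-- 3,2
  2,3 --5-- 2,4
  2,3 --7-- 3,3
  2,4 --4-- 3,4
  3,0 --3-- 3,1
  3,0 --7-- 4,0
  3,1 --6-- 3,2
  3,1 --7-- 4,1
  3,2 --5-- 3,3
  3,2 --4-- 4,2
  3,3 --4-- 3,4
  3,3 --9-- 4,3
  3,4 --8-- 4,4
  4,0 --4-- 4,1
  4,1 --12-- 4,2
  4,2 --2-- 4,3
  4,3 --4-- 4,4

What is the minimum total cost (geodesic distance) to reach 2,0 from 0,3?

Shortest path: 0,3 → 1,3 → 1,2 → 1,1 → 1,0 → 2,0, total weight = 27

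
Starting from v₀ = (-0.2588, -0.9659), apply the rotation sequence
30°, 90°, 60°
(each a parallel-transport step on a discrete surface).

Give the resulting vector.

Total rotation: 30° + 90° + 60° = 180°. Final vector: (0.2588, 0.9659)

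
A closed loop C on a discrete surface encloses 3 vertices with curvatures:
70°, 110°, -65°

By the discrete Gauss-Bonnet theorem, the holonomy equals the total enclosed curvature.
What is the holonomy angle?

Holonomy = total enclosed curvature = 70° + 110° + (-65°) = 115°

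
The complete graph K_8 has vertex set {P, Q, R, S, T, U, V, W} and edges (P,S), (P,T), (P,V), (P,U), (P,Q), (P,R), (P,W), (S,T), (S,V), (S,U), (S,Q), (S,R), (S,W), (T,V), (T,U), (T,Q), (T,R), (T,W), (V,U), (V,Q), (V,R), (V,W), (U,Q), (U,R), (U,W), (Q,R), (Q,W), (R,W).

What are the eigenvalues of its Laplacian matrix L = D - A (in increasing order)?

For the complete graph K_n, L = nI − J (J = all-ones matrix). J has eigenvalues n (once, eigenvector 𝟙) and 0 (multiplicity n−1), so L has eigenvalues 0 (once) and n (multiplicity n−1). Here n = 8: eigenvalue 0 once and 8 with multiplicity 7.
Laplacian eigenvalues (increasing order): [0.0, 8.0, 8.0, 8.0, 8.0, 8.0, 8.0, 8.0]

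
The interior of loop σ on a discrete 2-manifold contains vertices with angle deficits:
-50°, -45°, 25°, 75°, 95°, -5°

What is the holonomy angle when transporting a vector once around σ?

Holonomy = total enclosed curvature = (-50°) + (-45°) + 25° + 75° + 95° + (-5°) = 95°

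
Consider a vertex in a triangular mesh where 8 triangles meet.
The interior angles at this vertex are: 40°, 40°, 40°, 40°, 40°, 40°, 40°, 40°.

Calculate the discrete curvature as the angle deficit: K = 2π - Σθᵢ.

Sum of angles = 320°. K = 360° - 320° = 40° = 2π/9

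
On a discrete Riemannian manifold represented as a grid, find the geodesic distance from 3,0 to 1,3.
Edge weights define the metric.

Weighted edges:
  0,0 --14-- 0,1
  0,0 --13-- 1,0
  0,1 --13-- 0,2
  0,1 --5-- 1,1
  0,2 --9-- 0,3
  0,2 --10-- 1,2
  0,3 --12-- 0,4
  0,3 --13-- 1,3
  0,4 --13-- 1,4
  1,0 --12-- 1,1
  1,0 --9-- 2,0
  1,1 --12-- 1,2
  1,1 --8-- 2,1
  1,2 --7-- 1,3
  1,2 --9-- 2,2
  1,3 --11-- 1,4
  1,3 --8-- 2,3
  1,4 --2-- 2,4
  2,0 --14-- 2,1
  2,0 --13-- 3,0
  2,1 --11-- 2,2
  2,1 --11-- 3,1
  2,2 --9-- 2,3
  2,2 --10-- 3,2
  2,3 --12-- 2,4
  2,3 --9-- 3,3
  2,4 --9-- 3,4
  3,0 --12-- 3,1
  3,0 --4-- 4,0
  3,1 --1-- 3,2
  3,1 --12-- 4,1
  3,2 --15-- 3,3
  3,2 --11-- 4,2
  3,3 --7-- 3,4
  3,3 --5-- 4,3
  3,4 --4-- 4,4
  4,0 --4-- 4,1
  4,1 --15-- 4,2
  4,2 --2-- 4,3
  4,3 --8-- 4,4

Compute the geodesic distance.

Shortest path: 3,0 → 3,1 → 3,2 → 2,2 → 1,2 → 1,3, total weight = 39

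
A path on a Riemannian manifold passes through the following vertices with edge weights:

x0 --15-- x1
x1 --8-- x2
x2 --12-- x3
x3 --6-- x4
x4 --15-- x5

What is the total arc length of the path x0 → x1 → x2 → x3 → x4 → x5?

Arc length = 15 + 8 + 12 + 6 + 15 = 56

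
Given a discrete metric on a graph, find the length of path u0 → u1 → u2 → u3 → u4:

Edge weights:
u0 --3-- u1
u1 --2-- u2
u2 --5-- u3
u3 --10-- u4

Arc length = 3 + 2 + 5 + 10 = 20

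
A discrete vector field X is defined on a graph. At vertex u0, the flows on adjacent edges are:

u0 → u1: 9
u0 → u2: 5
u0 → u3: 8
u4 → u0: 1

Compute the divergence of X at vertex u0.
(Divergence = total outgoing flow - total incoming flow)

Divergence = sum of outgoing flows = 9 + 5 + 8 + (-1) = 21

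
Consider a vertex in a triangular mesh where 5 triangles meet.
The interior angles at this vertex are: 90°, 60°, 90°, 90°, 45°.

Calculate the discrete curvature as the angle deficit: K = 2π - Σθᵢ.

Sum of angles = 375°. K = 360° - 375° = -15° = -π/12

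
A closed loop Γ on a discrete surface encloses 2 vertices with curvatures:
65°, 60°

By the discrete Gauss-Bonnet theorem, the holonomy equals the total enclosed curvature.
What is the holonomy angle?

Holonomy = total enclosed curvature = 65° + 60° = 125°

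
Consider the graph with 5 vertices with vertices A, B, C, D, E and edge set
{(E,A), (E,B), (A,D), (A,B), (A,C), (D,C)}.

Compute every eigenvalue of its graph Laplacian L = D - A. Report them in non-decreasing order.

Degrees: deg(A) = 4, deg(B) = 2, deg(C) = 2, deg(D) = 2, deg(E) = 2.
L = D − A with rows/columns ordered (A, B, C, D, E):
  [ 4, -1, -1, -1, -1]
  [-1,  2,  0,  0, -1]
  [-1,  0,  2, -1,  0]
  [-1,  0, -1,  2,  0]
  [-1, -1,  0,  0,  2]
Characteristic polynomial: det(λI − L) = λ(λ − 1)(λ − 3)²(λ − 5).
Roots: λ = 0; (λ − 1) = 0 ⇒ λ = 1; (λ − 3) = 0 ⇒ λ = 3 (multiplicity 2); (λ − 5) = 0 ⇒ λ = 5.
(Check: the roots sum (with multiplicity) to 12, matching trace L = Σdeg = 2·6 = 12.)
Laplacian eigenvalues (increasing order): [0.0, 1.0, 3.0, 3.0, 5.0]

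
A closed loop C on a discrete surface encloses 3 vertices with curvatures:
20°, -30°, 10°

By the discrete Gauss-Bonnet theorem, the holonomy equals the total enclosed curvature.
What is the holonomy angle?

Holonomy = total enclosed curvature = 20° + (-30°) + 10° = 0°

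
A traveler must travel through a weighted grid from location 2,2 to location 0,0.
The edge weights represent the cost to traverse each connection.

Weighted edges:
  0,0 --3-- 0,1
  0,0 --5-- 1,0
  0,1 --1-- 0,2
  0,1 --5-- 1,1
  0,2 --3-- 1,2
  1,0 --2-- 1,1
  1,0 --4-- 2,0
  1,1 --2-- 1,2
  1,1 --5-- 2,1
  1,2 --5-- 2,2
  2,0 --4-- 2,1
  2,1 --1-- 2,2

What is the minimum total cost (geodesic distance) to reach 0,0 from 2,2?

Shortest path: 2,2 → 1,2 → 0,2 → 0,1 → 0,0, total weight = 12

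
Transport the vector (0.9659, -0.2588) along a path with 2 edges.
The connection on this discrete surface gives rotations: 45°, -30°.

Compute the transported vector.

Total rotation: 45° + (-30°) = 15°. Final vector: (1, 0)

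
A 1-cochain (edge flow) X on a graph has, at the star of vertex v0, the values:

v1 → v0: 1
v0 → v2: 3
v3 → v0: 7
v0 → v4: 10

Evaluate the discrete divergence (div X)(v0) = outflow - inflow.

Divergence = sum of outgoing flows = (-1) + 3 + (-7) + 10 = 5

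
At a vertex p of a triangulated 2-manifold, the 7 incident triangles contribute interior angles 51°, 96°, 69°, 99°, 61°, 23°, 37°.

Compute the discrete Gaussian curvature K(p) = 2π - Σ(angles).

Sum of angles = 436°. K = 360° - 436° = -76° = -19π/45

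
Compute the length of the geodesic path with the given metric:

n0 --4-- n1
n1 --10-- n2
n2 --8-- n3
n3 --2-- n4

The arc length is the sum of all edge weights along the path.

Arc length = 4 + 10 + 8 + 2 = 24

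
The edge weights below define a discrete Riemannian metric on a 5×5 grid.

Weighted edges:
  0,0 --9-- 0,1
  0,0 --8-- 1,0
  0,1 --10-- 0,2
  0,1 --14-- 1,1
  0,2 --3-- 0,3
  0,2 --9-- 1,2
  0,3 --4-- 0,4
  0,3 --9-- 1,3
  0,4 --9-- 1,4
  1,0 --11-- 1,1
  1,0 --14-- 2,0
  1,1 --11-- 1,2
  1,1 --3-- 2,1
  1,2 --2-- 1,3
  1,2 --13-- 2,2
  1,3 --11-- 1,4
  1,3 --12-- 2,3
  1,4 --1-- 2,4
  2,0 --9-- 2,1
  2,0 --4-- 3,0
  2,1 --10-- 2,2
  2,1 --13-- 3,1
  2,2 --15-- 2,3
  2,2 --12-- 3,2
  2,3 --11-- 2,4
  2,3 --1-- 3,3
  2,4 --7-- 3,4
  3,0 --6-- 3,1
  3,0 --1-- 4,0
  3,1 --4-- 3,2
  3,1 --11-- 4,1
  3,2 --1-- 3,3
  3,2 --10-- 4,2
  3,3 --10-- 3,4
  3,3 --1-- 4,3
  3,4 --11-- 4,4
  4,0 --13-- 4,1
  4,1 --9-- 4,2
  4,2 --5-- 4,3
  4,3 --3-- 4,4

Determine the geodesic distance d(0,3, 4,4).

Shortest path: 0,3 → 1,3 → 2,3 → 3,3 → 4,3 → 4,4, total weight = 26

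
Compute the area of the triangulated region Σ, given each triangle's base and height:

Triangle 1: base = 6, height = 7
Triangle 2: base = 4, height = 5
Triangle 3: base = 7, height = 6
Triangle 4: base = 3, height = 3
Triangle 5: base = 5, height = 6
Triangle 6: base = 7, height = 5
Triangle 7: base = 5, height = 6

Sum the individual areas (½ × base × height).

(1/2)×6×7 + (1/2)×4×5 + (1/2)×7×6 + (1/2)×3×3 + (1/2)×5×6 + (1/2)×7×5 + (1/2)×5×6 = 104.0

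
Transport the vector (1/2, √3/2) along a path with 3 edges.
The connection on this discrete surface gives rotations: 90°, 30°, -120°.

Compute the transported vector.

Total rotation: 90° + 30° + (-120°) = 0°. Final vector: (0.5000, 0.8660)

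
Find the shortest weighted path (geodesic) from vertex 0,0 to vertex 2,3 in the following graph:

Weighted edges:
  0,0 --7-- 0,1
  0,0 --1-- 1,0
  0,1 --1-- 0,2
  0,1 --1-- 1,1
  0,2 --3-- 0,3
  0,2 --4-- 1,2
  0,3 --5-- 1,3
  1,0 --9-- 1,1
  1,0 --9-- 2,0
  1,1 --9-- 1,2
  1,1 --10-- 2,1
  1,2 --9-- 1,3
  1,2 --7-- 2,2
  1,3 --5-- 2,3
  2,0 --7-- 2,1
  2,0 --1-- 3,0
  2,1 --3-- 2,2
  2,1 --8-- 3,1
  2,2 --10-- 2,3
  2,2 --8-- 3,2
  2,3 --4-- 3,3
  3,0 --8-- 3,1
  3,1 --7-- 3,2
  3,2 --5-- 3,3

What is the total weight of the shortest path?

Shortest path: 0,0 → 0,1 → 0,2 → 0,3 → 1,3 → 2,3, total weight = 21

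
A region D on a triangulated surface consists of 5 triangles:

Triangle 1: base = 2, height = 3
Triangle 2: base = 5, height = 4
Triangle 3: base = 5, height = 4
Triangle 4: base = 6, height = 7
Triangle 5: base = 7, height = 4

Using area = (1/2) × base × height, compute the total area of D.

(1/2)×2×3 + (1/2)×5×4 + (1/2)×5×4 + (1/2)×6×7 + (1/2)×7×4 = 58.0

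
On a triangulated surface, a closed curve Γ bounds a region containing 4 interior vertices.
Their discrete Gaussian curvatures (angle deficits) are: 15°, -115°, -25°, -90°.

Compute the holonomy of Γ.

Holonomy = total enclosed curvature = 15° + (-115°) + (-25°) + (-90°) = -215°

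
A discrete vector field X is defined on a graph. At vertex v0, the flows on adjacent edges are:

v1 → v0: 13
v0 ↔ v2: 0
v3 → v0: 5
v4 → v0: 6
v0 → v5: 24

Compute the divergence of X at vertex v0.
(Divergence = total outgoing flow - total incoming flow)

Divergence = sum of outgoing flows = (-13) + 0 + (-5) + (-6) + 24 = 0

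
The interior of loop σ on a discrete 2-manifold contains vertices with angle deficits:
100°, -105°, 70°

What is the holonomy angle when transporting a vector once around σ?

Holonomy = total enclosed curvature = 100° + (-105°) + 70° = 65°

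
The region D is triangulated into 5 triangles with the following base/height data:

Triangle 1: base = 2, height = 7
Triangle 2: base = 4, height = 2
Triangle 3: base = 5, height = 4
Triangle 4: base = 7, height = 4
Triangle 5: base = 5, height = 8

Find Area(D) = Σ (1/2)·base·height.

(1/2)×2×7 + (1/2)×4×2 + (1/2)×5×4 + (1/2)×7×4 + (1/2)×5×8 = 55.0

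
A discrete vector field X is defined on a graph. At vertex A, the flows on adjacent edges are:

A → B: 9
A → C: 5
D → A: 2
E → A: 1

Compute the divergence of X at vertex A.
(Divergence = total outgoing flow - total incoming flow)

Divergence = sum of outgoing flows = 9 + 5 + (-2) + (-1) = 11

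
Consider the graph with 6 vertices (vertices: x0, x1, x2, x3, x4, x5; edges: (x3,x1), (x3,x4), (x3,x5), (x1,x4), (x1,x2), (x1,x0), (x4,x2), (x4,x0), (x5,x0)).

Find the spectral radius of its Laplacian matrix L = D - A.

Degrees: deg(x0) = 3, deg(x1) = 4, deg(x2) = 2, deg(x3) = 3, deg(x4) = 4, deg(x5) = 2.
L = D − A with rows/columns ordered (x0, x1, x2, x3, x4, x5):
  [ 3, -1,  0,  0, -1, -1]
  [-1,  4, -1, -1, -1,  0]
  [ 0, -1,  2,  0, -1,  0]
  [ 0, -1,  0,  3, -1, -1]
  [-1, -1, -1, -1,  4,  0]
  [-1,  0,  0, -1,  0,  2]
Characteristic polynomial: det(λI − L) = λ(λ² − 7λ + 8)(λ − 3)²(λ − 5).
Roots: λ = 0; (λ² − 7λ + 8) = 0 ⇒ λ = (7 ± √17)/2 ≈ 1.4384, 5.5616; (λ − 3) = 0 ⇒ λ = 3 (multiplicity 2); (λ − 5) = 0 ⇒ λ = 5.
(Check: the roots sum (with multiplicity) to 18, matching trace L = Σdeg = 2·9 = 18.)
Laplacian eigenvalues: [0.0, 1.4384, 3.0, 3.0, 5.0, 5.5616]. Largest eigenvalue (spectral radius) = 5.5616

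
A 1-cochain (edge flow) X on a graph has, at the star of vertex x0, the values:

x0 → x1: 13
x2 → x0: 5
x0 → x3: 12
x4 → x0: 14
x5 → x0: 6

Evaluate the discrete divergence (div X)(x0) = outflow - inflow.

Divergence = sum of outgoing flows = 13 + (-5) + 12 + (-14) + (-6) = 0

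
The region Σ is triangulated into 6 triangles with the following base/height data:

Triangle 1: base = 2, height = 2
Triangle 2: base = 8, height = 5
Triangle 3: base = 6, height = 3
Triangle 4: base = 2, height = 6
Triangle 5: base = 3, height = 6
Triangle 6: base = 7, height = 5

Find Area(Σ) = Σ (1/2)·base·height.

(1/2)×2×2 + (1/2)×8×5 + (1/2)×6×3 + (1/2)×2×6 + (1/2)×3×6 + (1/2)×7×5 = 63.5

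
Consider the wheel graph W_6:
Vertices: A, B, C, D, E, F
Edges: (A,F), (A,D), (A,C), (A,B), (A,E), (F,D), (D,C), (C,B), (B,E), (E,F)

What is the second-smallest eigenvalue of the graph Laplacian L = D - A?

The wheel W_6 is the join K_1 ∨ C_5 (a hub joined to every vertex of a cycle of length 5). For a join G ∨ H (G on p vertices, H on q vertices) the Laplacian spectrum is 0, p+q, the eigenvalues of L(G) other than one 0 each shifted by +q, and the eigenvalues of L(H) other than one 0 each shifted by +p. With G = K_1 (p = 1, nothing left after dropping its 0) and H = C_5 (q = 5, eigenvalues 2 − 2cos(2πk/5), k = 0, …, 4; drop k = 0), the spectrum of W_6 is 0, 6, and 1 + (2 − 2cos(2πk/5)) = 3 − 2cos(2πk/5) for k = 1, …, 4:
k=1: 3 − 2cos(2π/5) = 2.382; k=2: 3 − 2cos(4π/5) = 4.618; k=3: 3 − 2cos(6π/5) = 4.618; k=4: 3 − 2cos(8π/5) = 2.382.
Laplacian eigenvalues: [0.0, 2.382, 2.382, 4.618, 4.618, 6.0]. Algebraic connectivity (smallest non-zero eigenvalue) = 2.382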